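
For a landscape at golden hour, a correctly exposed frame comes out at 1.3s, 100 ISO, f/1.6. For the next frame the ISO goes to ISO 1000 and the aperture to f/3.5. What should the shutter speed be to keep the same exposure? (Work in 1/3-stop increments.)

0.6 s

ISO: 100 → 125 → 160 → 200 → 250 → 320 → 400 → 500 → 640 → 800 → 1000 — 3 1/3 stops higher (brighter).
Aperture: f/1.6 → f/1.8 → f/2 → f/2.2 → f/2.5 → f/2.8 → f/3.2 → f/3.5 — 2 1/3 stops narrower (darker).
Net change so far: 1 stop brighter. Offset with the shutter speed: 1.3 → 1 → 0.8 → 0.6.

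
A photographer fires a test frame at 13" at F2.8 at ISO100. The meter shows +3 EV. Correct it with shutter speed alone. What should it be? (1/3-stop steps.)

Overexposed by 3 stops → need 3 stops darker.
Shutter speed: 13 → 10 → 8 → 6 → 5 → 4 → 3.2 → 2.5 → 2 → 1.6.

1.6 s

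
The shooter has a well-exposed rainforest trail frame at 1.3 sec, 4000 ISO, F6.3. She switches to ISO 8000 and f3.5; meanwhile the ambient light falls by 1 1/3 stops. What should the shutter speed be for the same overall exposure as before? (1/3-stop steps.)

0.5 s

Scene light: 1 1/3 stops darker.
ISO: 4000 → 5000 → 6400 → 8000 — 1 stop higher (brighter).
Aperture: f/6.3 → f/5.6 → f/5 → f/4.5 → f/4 → f/3.5 — 1 2/3 stops larger aperture (brighter).
Net so far: 1 1/3 stops brighter. Shutter speed: 1.3 → 1 → 0.8 → 0.6 → 0.5.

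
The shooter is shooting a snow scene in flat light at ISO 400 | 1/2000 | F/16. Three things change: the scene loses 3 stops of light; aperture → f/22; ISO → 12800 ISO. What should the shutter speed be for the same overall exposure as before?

Scene light: 3 stops darker.
Aperture: f/16 → f/22 — 1 stop smaller aperture (darker).
ISO: 400 → 800 → 1600 → 3200 → 6400 → 12800 — 5 stops higher (brighter).
Net so far: 1 stop brighter. Shutter speed: 1/2000 → 1/4000.

1/4000s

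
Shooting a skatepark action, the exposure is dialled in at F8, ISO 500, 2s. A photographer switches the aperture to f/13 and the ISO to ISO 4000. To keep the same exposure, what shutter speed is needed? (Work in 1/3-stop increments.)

0.6 s

Aperture: f/8 → f/9 → f/10 → f/11 → f/13 — 1 1/3 stops narrower (darker).
ISO: 500 → 640 → 800 → 1000 → 1250 → 1600 → 2000 → 2500 → 3200 → 4000 — 3 stops raised (brighter).
Net change so far: 1 2/3 stops brighter. Offset with the shutter speed: 2 → 1.6 → 1.3 → 1 → 0.8 → 0.6.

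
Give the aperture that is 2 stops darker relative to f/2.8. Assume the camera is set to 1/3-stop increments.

f/5.6

Aperture: f/2.8 → f/3.2 → f/3.5 → f/4 → f/4.5 → f/5 → f/5.6 — 2 stops stopped down (darker).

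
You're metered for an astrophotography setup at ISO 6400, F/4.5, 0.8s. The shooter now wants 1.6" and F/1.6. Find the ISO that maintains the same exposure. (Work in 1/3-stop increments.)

ISO 400

Shutter speed: 0.8 → 1 → 1.3 → 1.6 — 1 stop longer (brighter).
Aperture: f/4.5 → f/4 → f/3.5 → f/3.2 → f/2.8 → f/2.5 → f/2.2 → f/2 → f/1.8 → f/1.6 — 3 stops larger aperture (brighter).
Net change so far: 4 stops brighter. Offset with the ISO: 6400 → 5000 → 4000 → 3200 → 2500 → 2000 → 1600 → 1250 → 1000 → 800 → 640 → 500 → 400.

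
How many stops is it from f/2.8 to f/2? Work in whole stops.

1 stop

f/2.8 → f/2 — count the steps: 1 stop.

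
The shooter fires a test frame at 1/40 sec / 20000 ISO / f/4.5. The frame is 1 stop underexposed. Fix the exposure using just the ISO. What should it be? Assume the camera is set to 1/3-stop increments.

Underexposed by 1 stop → need 1 stop brighter.
ISO: 20000 → 25600 → 32000 → 40000.

ISO 40000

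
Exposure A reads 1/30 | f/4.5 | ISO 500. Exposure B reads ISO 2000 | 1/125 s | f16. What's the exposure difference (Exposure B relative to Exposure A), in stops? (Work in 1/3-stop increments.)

3 2/3 stops darker

Aperture: f/4.5 → f/5 → f/5.6 → f/6.3 → f/7.1 → f/8 → f/9 → f/10 → f/11 → f/13 → f/14 → f/16 — 3 2/3 stops smaller aperture (darker).
Shutter speed: 1/30 → 1/40 → 1/50 → 1/60 → 1/80 → 1/100 → 1/125 — 2 stops faster (darker).
ISO: 500 → 640 → 800 → 1000 → 1250 → 1600 → 2000 — 2 stops higher (brighter).
Net: −3 2/3 −2 +2 = −3 2/3 stops.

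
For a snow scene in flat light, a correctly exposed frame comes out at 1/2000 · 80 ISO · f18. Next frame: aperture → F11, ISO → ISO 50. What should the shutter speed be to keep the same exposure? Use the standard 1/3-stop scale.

Aperture: f/18 → f/16 → f/14 → f/13 → f/11 — 1 1/3 stops opened up (brighter).
ISO: 80 → 64 → 50 — 2/3 stop lower (darker).
Net change so far: 2/3 stop brighter. Offset with the shutter speed: 1/2000 → 1/2500 → 1/3200.

1/3200s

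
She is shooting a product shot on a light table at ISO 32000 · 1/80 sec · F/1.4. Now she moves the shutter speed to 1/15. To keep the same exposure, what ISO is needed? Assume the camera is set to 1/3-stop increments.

ISO 6400

Shutter speed: 1/80 → 1/60 → 1/50 → 1/40 → 1/30 → 1/25 → 1/20 → 1/15 — 2 1/3 stops slower (brighter).
Need 2 1/3 stops darker from the ISO: 32000 → 25600 → 20000 → 16000 → 12800 → 10000 → 8000 → 6400.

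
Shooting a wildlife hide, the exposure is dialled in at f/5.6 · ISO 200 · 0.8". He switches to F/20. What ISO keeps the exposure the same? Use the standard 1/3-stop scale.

ISO 2500

Aperture: f/5.6 → f/6.3 → f/7.1 → f/8 → f/9 → f/10 → f/11 → f/13 → f/14 → f/16 → f/18 → f/20 — 3 2/3 stops smaller aperture (darker).
Need 3 2/3 stops brighter from the ISO: 200 → 250 → 320 → 400 → 500 → 640 → 800 → 1000 → 1250 → 1600 → 2000 → 2500.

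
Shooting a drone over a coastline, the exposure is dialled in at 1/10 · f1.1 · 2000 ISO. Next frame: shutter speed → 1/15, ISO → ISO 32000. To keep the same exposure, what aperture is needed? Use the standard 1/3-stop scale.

Shutter speed: 1/10 → 1/13 → 1/15 — 2/3 stop shorter (darker).
ISO: 2000 → 2500 → 3200 → 4000 → 5000 → 6400 → 8000 → 10000 → 12800 → 16000 → 20000 → 25600 → 32000 — 4 stops raised (brighter).
Net change so far: 3 1/3 stops brighter. Offset with the aperture: f/1.1 → f/1.2 → f/1.4 → f/1.6 → f/1.8 → f/2 → f/2.2 → f/2.5 → f/2.8 → f/3.2 → f/3.5.

f/3.5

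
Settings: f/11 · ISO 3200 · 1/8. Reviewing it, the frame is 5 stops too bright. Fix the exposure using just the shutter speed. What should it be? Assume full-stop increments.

Overexposed by 5 stops → need 5 stops darker.
Shutter speed: 1/8 → 1/15 → 1/30 → 1/60 → 1/125 → 1/250.

1/250s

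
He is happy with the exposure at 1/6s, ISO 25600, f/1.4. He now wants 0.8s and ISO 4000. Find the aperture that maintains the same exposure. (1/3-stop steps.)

Shutter speed: 1/6 → 1/5 → 1/4 → 0.3 → 0.4 → 0.5 → 0.6 → 0.8 — 2 1/3 stops slower (brighter).
ISO: 25600 → 20000 → 16000 → 12800 → 10000 → 8000 → 6400 → 5000 → 4000 — 2 2/3 stops dropped (darker).
Net change so far: 1/3 stop darker. Offset with the aperture: f/1.4 → f/1.2.

f/1.2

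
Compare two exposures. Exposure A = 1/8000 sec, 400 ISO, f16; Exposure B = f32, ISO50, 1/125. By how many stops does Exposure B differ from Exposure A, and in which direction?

1 stop brighter

Aperture: f/16 → f/22 → f/32 — 2 stops stopped down (darker).
Shutter speed: 1/8000 → 1/4000 → 1/2000 → 1/1000 → 1/500 → 1/250 → 1/125 — 6 stops slower (brighter).
ISO: 400 → 200 → 100 → 50 — 3 stops lower (darker).
Net: −2 +6 −3 = +1 stop.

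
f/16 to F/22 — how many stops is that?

1 stop

f/16 → f/22 — count the steps: 1 stop.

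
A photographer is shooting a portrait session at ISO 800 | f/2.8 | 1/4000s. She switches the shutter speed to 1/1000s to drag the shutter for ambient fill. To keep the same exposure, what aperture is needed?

Shutter speed: 1/4000 → 1/2000 → 1/1000 — 2 stops longer (brighter).
Need 2 stops darker from the aperture: f/2.8 → f/4 → f/5.6.

f/5.6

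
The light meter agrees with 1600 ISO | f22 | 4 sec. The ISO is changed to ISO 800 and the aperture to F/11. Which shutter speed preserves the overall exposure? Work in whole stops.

2 s

ISO: 1600 → 800 — 1 stop lower (darker).
Aperture: f/22 → f/16 → f/11 — 2 stops larger aperture (brighter).
Net change so far: 1 stop brighter. Offset with the shutter speed: 4 → 2.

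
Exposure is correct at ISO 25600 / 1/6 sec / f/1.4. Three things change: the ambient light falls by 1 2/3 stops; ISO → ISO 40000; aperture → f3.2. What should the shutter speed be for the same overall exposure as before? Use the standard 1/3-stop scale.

Scene light: 1 2/3 stops darker.
ISO: 25600 → 32000 → 40000 — 2/3 stop higher (brighter).
Aperture: f/1.4 → f/1.6 → f/1.8 → f/2 → f/2.2 → f/2.5 → f/2.8 → f/3.2 — 2 1/3 stops stopped down (darker).
Net so far: 3 1/3 stops darker. Shutter speed: 1/6 → 1/5 → 1/4 → 0.3 → 0.4 → 0.5 → 0.6 → 0.8 → 1 → 1.3 → 1.6.

1.6 s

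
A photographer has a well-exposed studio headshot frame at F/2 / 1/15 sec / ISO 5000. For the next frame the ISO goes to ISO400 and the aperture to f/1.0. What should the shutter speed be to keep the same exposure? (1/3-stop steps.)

ISO: 5000 → 4000 → 3200 → 2500 → 2000 → 1600 → 1250 → 1000 → 800 → 640 → 500 → 400 — 3 2/3 stops dropped (darker).
Aperture: f/2 → f/1.8 → f/1.6 → f/1.4 → f/1.2 → f/1.1 → f/1.0 — 2 stops larger aperture (brighter).
Net change so far: 1 2/3 stops darker. Offset with the shutter speed: 1/15 → 1/13 → 1/10 → 1/8 → 1/6 → 1/5.

1/5s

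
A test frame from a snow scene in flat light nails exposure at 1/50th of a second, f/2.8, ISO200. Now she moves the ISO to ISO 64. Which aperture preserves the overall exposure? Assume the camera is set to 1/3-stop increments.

ISO: 200 → 160 → 125 → 100 → 80 → 64 — 1 2/3 stops dropped (darker).
Need 1 2/3 stops brighter from the aperture: f/2.8 → f/2.5 → f/2.2 → f/2 → f/1.8 → f/1.6.

f/1.6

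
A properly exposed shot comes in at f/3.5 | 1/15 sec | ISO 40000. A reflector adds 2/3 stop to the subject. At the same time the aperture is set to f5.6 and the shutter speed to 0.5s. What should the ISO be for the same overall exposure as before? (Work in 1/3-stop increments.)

ISO 8000

Scene light: 2/3 stop brighter.
Aperture: f/3.5 → f/4 → f/4.5 → f/5 → f/5.6 — 1 1/3 stops narrower (darker).
Shutter speed: 1/15 → 1/13 → 1/10 → 1/8 → 1/6 → 1/5 → 1/4 → 0.3 → 0.4 → 0.5 — 3 stops longer (brighter).
Net so far: 2 1/3 stops brighter. ISO: 40000 → 32000 → 25600 → 20000 → 16000 → 12800 → 10000 → 8000.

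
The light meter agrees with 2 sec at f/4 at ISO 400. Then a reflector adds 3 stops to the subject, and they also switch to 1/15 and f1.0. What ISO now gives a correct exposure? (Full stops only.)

Scene light: 3 stops brighter.
Shutter speed: 2 → 1 → 1/2 → 1/4 → 1/8 → 1/15 — 5 stops shorter (darker).
Aperture: f/4 → f/2.8 → f/2 → f/1.4 → f/1.0 — 4 stops opened up (brighter).
Net so far: 2 stops brighter. ISO: 400 → 200 → 100.

ISO 100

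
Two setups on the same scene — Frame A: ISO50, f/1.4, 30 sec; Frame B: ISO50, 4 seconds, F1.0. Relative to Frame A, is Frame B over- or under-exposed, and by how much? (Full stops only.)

2 stops darker

Aperture: f/1.4 → f/1.0 — 1 stop opened up (brighter).
Shutter speed: 30 → 15 → 8 → 4 — 3 stops faster (darker).
ISO: unchanged.
Net: +1 −3 = −2 stops.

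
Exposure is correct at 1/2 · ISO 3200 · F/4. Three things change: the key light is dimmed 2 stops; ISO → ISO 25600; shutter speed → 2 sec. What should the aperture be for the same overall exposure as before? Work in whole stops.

Scene light: 2 stops darker.
ISO: 3200 → 6400 → 12800 → 25600 — 3 stops raised (brighter).
Shutter speed: 1/2 → 1 → 2 — 2 stops longer (brighter).
Net so far: 3 stops brighter. Aperture: f/4 → f/5.6 → f/8 → f/11.

f/11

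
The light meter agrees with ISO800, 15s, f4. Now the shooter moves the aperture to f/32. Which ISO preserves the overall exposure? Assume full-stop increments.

ISO 51200

Aperture: f/4 → f/5.6 → f/8 → f/11 → f/16 → f/22 → f/32 — 6 stops narrower (darker).
Need 6 stops brighter from the ISO: 800 → 1600 → 3200 → 6400 → 12800 → 25600 → 51200.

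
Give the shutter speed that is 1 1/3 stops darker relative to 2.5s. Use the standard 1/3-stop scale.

1 s

Shutter speed: 2.5 → 2 → 1.6 → 1.3 → 1 — 1 1/3 stops faster (darker).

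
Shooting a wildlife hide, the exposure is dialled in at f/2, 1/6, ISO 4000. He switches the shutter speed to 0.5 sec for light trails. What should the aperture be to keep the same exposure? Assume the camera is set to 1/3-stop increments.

Shutter speed: 1/6 → 1/5 → 1/4 → 0.3 → 0.4 → 0.5 — 1 2/3 stops longer (brighter).
Need 1 2/3 stops darker from the aperture: f/2 → f/2.2 → f/2.5 → f/2.8 → f/3.2 → f/3.5.

f/3.5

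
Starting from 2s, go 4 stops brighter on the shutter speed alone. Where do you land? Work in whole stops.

Shutter speed: 2 → 4 → 8 → 15 → 30 — 4 stops slower (brighter).

30 s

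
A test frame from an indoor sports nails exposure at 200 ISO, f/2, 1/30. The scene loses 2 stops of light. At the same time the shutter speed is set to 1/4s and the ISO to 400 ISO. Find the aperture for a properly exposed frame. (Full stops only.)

f/4

Scene light: 2 stops darker.
Shutter speed: 1/30 → 1/15 → 1/8 → 1/4 — 3 stops slower (brighter).
ISO: 200 → 400 — 1 stop raised (brighter).
Net so far: 2 stops brighter. Aperture: f/2 → f/2.8 → f/4.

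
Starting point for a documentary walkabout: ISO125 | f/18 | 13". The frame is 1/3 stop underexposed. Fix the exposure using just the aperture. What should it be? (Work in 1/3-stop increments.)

Underexposed by 1/3 stop → need 1/3 stop brighter.
Aperture: f/18 → f/16.

f/16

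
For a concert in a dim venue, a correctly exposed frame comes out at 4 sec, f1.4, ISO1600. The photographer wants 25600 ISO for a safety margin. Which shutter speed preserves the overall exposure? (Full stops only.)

ISO: 1600 → 3200 → 6400 → 12800 → 25600 — 4 stops higher (brighter).
Need 4 stops darker from the shutter speed: 4 → 2 → 1 → 1/2 → 1/4.

1/4s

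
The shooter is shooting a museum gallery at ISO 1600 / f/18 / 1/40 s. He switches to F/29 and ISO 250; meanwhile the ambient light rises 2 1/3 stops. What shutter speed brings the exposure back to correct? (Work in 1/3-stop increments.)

1/13s

Scene light: 2 1/3 stops brighter.
Aperture: f/18 → f/20 → f/22 → f/25 → f/29 — 1 1/3 stops stopped down (darker).
ISO: 1600 → 1250 → 1000 → 800 → 640 → 500 → 400 → 320 → 250 — 2 2/3 stops dropped (darker).
Net so far: 1 2/3 stops darker. Shutter speed: 1/40 → 1/30 → 1/25 → 1/20 → 1/15 → 1/13.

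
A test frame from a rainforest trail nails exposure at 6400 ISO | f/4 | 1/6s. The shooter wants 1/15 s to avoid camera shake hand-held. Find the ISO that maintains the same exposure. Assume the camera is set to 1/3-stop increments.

Shutter speed: 1/6 → 1/8 → 1/10 → 1/13 → 1/15 — 1 1/3 stops shorter (darker).
Need 1 1/3 stops brighter from the ISO: 6400 → 8000 → 10000 → 12800 → 16000.

ISO 16000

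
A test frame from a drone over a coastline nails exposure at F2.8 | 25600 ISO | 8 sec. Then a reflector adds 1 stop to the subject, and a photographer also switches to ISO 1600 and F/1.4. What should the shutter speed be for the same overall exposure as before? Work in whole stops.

Scene light: 1 stop brighter.
ISO: 25600 → 12800 → 6400 → 3200 → 1600 — 4 stops dropped (darker).
Aperture: f/2.8 → f/2 → f/1.4 — 2 stops larger aperture (brighter).
Net so far: 1 stop darker. Shutter speed: 8 → 15.

15 s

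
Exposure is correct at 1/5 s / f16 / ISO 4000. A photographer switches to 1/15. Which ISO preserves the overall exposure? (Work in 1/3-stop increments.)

ISO 12800

Shutter speed: 1/5 → 1/6 → 1/8 → 1/10 → 1/13 → 1/15 — 1 2/3 stops faster (darker).
Need 1 2/3 stops brighter from the ISO: 4000 → 5000 → 6400 → 8000 → 10000 → 12800.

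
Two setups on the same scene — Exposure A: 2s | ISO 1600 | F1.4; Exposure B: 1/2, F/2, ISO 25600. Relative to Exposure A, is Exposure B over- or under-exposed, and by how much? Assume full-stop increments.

1 stop brighter

Aperture: f/1.4 → f/2 — 1 stop narrower (darker).
Shutter speed: 2 → 1 → 1/2 — 2 stops faster (darker).
ISO: 1600 → 3200 → 6400 → 12800 → 25600 — 4 stops raised (brighter).
Net: −1 −2 +4 = +1 stop.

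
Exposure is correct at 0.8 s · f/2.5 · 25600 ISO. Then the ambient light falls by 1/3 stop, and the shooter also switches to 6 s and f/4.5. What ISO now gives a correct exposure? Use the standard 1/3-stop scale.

Scene light: 1/3 stop darker.
Shutter speed: 0.8 → 1 → 1.3 → 1.6 → 2 → 2.5 → 3.2 → 4 → 5 → 6 — 3 stops slower (brighter).
Aperture: f/2.5 → f/2.8 → f/3.2 → f/3.5 → f/4 → f/4.5 — 1 2/3 stops stopped down (darker).
Net so far: 1 stop brighter. ISO: 25600 → 20000 → 16000 → 12800.

ISO 12800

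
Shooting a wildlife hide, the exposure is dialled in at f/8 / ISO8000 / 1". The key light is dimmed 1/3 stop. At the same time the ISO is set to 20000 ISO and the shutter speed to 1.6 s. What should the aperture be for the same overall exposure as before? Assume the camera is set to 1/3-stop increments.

f/14

Scene light: 1/3 stop darker.
ISO: 8000 → 10000 → 12800 → 16000 → 20000 — 1 1/3 stops raised (brighter).
Shutter speed: 1 → 1.3 → 1.6 — 2/3 stop longer (brighter).
Net so far: 1 2/3 stops brighter. Aperture: f/8 → f/9 → f/10 → f/11 → f/13 → f/14.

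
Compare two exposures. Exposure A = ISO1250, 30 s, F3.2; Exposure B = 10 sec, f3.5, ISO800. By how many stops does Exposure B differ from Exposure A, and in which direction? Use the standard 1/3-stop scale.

Aperture: f/3.2 → f/3.5 — 1/3 stop stopped down (darker).
Shutter speed: 30 → 25 → 20 → 15 → 13 → 10 — 1 2/3 stops faster (darker).
ISO: 1250 → 1000 → 800 — 2/3 stop lower (darker).
Net: −1/3 −1 2/3 −2/3 = −2 2/3 stops.

2 2/3 stops darker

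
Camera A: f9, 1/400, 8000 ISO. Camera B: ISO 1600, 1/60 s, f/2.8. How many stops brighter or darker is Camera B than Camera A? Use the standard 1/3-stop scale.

Aperture: f/9 → f/8 → f/7.1 → f/6.3 → f/5.6 → f/5 → f/4.5 → f/4 → f/3.5 → f/3.2 → f/2.8 — 3 1/3 stops wider (brighter).
Shutter speed: 1/400 → 1/320 → 1/250 → 1/200 → 1/160 → 1/125 → 1/100 → 1/80 → 1/60 — 2 2/3 stops longer (brighter).
ISO: 8000 → 6400 → 5000 → 4000 → 3200 → 2500 → 2000 → 1600 — 2 1/3 stops lower (darker).
Net: +3 1/3 +2 2/3 −2 1/3 = +3 2/3 stops.

3 2/3 stops brighter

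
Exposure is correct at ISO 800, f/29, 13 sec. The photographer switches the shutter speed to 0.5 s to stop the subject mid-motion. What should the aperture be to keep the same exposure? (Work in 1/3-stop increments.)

Shutter speed: 13 → 10 → 8 → 6 → 5 → 4 → 3.2 → 2.5 → 2 → 1.6 → 1.3 → 1 → 0.8 → 0.6 → 0.5 — 4 2/3 stops faster (darker).
Need 4 2/3 stops brighter from the aperture: f/29 → f/25 → f/22 → f/20 → f/18 → f/16 → f/14 → f/13 → f/11 → f/10 → f/9 → f/8 → f/7.1 → f/6.3 → f/5.6.

f/5.6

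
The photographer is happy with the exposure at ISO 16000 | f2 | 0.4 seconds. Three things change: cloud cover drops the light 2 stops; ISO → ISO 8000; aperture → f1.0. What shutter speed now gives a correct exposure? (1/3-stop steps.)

0.8 s

Scene light: 2 stops darker.
ISO: 16000 → 12800 → 10000 → 8000 — 1 stop dropped (darker).
Aperture: f/2 → f/1.8 → f/1.6 → f/1.4 → f/1.2 → f/1.1 → f/1.0 — 2 stops opened up (brighter).
Net so far: 1 stop darker. Shutter speed: 0.4 → 0.5 → 0.6 → 0.8.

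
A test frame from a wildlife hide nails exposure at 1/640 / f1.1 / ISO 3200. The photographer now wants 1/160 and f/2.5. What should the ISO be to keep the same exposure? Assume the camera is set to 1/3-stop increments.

Shutter speed: 1/640 → 1/500 → 1/400 → 1/320 → 1/250 → 1/200 → 1/160 — 2 stops longer (brighter).
Aperture: f/1.1 → f/1.2 → f/1.4 → f/1.6 → f/1.8 → f/2 → f/2.2 → f/2.5 — 2 1/3 stops smaller aperture (darker).
Net change so far: 1/3 stop darker. Offset with the ISO: 3200 → 4000.

ISO 4000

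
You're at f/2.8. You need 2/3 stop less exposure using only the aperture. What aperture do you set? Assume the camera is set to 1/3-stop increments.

Aperture: f/2.8 → f/3.2 → f/3.5 — 2/3 stop smaller aperture (darker).

f/3.5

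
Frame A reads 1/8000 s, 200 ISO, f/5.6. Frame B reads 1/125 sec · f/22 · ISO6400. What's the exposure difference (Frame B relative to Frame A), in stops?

7 stops brighter

Aperture: f/5.6 → f/8 → f/11 → f/16 → f/22 — 4 stops smaller aperture (darker).
Shutter speed: 1/8000 → 1/4000 → 1/2000 → 1/1000 → 1/500 → 1/250 → 1/125 — 6 stops longer (brighter).
ISO: 200 → 400 → 800 → 1600 → 3200 → 6400 — 5 stops higher (brighter).
Net: −4 +6 +5 = +7 stops.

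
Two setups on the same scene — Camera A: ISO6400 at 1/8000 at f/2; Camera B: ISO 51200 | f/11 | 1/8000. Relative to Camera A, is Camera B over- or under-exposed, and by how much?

Aperture: f/2 → f/2.8 → f/4 → f/5.6 → f/8 → f/11 — 5 stops smaller aperture (darker).
Shutter speed: unchanged.
ISO: 6400 → 12800 → 25600 → 51200 — 3 stops raised (brighter).
Net: −5 +3 = −2 stops.

2 stops darker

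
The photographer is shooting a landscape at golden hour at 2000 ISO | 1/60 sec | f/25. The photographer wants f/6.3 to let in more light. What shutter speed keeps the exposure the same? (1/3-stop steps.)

Aperture: f/25 → f/22 → f/20 → f/18 → f/16 → f/14 → f/13 → f/11 → f/10 → f/9 → f/8 → f/7.1 → f/6.3 — 4 stops larger aperture (brighter).
Need 4 stops darker from the shutter speed: 1/60 → 1/80 → 1/100 → 1/125 → 1/160 → 1/200 → 1/250 → 1/320 → 1/400 → 1/500 → 1/640 → 1/800 → 1/1000.

1/1000s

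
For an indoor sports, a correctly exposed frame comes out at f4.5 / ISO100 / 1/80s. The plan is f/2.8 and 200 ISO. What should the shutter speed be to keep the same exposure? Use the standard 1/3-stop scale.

1/400s

Aperture: f/4.5 → f/4 → f/3.5 → f/3.2 → f/2.8 — 1 1/3 stops opened up (brighter).
ISO: 100 → 125 → 160 → 200 — 1 stop raised (brighter).
Net change so far: 2 1/3 stops brighter. Offset with the shutter speed: 1/80 → 1/100 → 1/125 → 1/160 → 1/200 → 1/250 → 1/320 → 1/400.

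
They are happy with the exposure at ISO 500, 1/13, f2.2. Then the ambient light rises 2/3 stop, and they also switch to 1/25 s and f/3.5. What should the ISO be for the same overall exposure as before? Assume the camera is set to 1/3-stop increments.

Scene light: 2/3 stop brighter.
Shutter speed: 1/13 → 1/15 → 1/20 → 1/25 — 1 stop faster (darker).
Aperture: f/2.2 → f/2.5 → f/2.8 → f/3.2 → f/3.5 — 1 1/3 stops smaller aperture (darker).
Net so far: 1 2/3 stops darker. ISO: 500 → 640 → 800 → 1000 → 1250 → 1600.

ISO 1600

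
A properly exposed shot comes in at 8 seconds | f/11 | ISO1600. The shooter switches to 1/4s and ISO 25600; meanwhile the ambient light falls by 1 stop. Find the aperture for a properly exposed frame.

Scene light: 1 stop darker.
Shutter speed: 8 → 4 → 2 → 1 → 1/2 → 1/4 — 5 stops faster (darker).
ISO: 1600 → 3200 → 6400 → 12800 → 25600 — 4 stops higher (brighter).
Net so far: 2 stops darker. Aperture: f/11 → f/8 → f/5.6.

f/5.6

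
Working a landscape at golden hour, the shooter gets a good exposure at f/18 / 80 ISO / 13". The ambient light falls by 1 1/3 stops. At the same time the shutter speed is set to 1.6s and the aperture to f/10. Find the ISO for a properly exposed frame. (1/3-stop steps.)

Scene light: 1 1/3 stops darker.
Shutter speed: 13 → 10 → 8 → 6 → 5 → 4 → 3.2 → 2.5 → 2 → 1.6 — 3 stops faster (darker).
Aperture: f/18 → f/16 → f/14 → f/13 → f/11 → f/10 — 1 2/3 stops wider (brighter).
Net so far: 2 2/3 stops darker. ISO: 80 → 100 → 125 → 160 → 200 → 250 → 320 → 400 → 500.

ISO 500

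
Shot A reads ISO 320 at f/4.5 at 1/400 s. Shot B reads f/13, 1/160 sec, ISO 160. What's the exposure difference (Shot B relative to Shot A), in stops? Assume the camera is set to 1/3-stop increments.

Aperture: f/4.5 → f/5 → f/5.6 → f/6.3 → f/7.1 → f/8 → f/9 → f/10 → f/11 → f/13 — 3 stops stopped down (darker).
Shutter speed: 1/400 → 1/320 → 1/250 → 1/200 → 1/160 — 1 1/3 stops longer (brighter).
ISO: 320 → 250 → 200 → 160 — 1 stop dropped (darker).
Net: −3 +1 1/3 −1 = −2 2/3 stops.

2 2/3 stops darker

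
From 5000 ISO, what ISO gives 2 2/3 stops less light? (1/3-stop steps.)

ISO 800

ISO: 5000 → 4000 → 3200 → 2500 → 2000 → 1600 → 1250 → 1000 → 800 — 2 2/3 stops dropped (darker).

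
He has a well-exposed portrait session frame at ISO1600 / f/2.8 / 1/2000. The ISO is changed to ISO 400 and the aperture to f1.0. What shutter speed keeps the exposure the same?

ISO: 1600 → 800 → 400 — 2 stops dropped (darker).
Aperture: f/2.8 → f/2 → f/1.4 → f/1.0 — 3 stops larger aperture (brighter).
Net change so far: 1 stop brighter. Offset with the shutter speed: 1/2000 → 1/4000.

1/4000s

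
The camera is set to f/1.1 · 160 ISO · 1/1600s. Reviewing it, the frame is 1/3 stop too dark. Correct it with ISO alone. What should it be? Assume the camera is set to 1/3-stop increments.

Underexposed by 1/3 stop → need 1/3 stop brighter.
ISO: 160 → 200.

ISO 200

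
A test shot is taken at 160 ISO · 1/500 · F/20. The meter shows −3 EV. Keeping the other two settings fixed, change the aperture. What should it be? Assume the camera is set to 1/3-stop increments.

f/7.1

Underexposed by 3 stops → need 3 stops brighter.
Aperture: f/20 → f/18 → f/16 → f/14 → f/13 → f/11 → f/10 → f/9 → f/8 → f/7.1.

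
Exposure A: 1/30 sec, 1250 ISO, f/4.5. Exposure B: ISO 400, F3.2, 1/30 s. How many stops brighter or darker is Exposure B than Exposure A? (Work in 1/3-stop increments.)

2/3 stop darker

Aperture: f/4.5 → f/4 → f/3.5 → f/3.2 — 1 stop wider (brighter).
Shutter speed: unchanged.
ISO: 1250 → 1000 → 800 → 640 → 500 → 400 — 1 2/3 stops dropped (darker).
Net: +1 −1 2/3 = −2/3 stops.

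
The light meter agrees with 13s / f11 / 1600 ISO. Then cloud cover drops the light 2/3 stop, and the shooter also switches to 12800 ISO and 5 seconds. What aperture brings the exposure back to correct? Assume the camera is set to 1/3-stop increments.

f/16

Scene light: 2/3 stop darker.
ISO: 1600 → 2000 → 2500 → 3200 → 4000 → 5000 → 6400 → 8000 → 10000 → 12800 — 3 stops raised (brighter).
Shutter speed: 13 → 10 → 8 → 6 → 5 — 1 1/3 stops shorter (darker).
Net so far: 1 stop brighter. Aperture: f/11 → f/13 → f/14 → f/16.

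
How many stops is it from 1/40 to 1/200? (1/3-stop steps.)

1/40 → 1/50 → 1/60 → 1/80 → 1/100 → 1/125 → 1/160 → 1/200 — count the steps: 7 third-stops = 2 1/3 stops.

2 1/3 stops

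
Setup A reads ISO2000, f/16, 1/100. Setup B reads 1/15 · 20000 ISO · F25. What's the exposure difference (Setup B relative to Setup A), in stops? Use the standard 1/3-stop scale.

Aperture: f/16 → f/18 → f/20 → f/22 → f/25 — 1 1/3 stops smaller aperture (darker).
Shutter speed: 1/100 → 1/80 → 1/60 → 1/50 → 1/40 → 1/30 → 1/25 → 1/20 → 1/15 — 2 2/3 stops slower (brighter).
ISO: 2000 → 2500 → 3200 → 4000 → 5000 → 6400 → 8000 → 10000 → 12800 → 16000 → 20000 — 3 1/3 stops higher (brighter).
Net: −1 1/3 +2 2/3 +3 1/3 = +4 2/3 stops.

4 2/3 stops brighter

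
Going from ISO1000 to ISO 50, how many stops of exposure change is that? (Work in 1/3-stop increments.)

4 1/3 stops

1000 → 800 → 640 → 500 → 400 → 320 → 250 → 200 → 160 → 125 → 100 → 80 → 64 → 50 — count the steps: 13 third-stops = 4 1/3 stops.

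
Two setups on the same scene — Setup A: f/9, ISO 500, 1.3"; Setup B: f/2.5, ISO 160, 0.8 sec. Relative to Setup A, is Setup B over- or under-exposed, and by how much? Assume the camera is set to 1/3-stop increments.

Aperture: f/9 → f/8 → f/7.1 → f/6.3 → f/5.6 → f/5 → f/4.5 → f/4 → f/3.5 → f/3.2 → f/2.8 → f/2.5 — 3 2/3 stops opened up (brighter).
Shutter speed: 1.3 → 1 → 0.8 — 2/3 stop shorter (darker).
ISO: 500 → 400 → 320 → 250 → 200 → 160 — 1 2/3 stops lower (darker).
Net: +3 2/3 −2/3 −1 2/3 = +1 1/3 stops.

1 1/3 stops brighter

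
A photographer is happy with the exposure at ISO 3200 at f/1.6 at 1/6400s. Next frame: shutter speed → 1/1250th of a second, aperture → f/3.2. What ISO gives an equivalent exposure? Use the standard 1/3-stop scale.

Shutter speed: 1/6400 → 1/5000 → 1/4000 → 1/3200 → 1/2500 → 1/2000 → 1/1600 → 1/1250 — 2 1/3 stops slower (brighter).
Aperture: f/1.6 → f/1.8 → f/2 → f/2.2 → f/2.5 → f/2.8 → f/3.2 — 2 stops stopped down (darker).
Net change so far: 1/3 stop brighter. Offset with the ISO: 3200 → 2500.

ISO 2500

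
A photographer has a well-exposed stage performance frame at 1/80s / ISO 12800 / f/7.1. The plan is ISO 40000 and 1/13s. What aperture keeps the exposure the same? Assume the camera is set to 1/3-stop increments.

ISO: 12800 → 16000 → 20000 → 25600 → 32000 → 40000 — 1 2/3 stops raised (brighter).
Shutter speed: 1/80 → 1/60 → 1/50 → 1/40 → 1/30 → 1/25 → 1/20 → 1/15 → 1/13 — 2 2/3 stops longer (brighter).
Net change so far: 4 1/3 stops brighter. Offset with the aperture: f/7.1 → f/8 → f/9 → f/10 → f/11 → f/13 → f/14 → f/16 → f/18 → f/20 → f/22 → f/25 → f/29 → f/32.

f/32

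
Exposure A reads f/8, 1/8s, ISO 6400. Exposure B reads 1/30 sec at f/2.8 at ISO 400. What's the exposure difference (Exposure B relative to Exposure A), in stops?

3 stops darker

Aperture: f/8 → f/5.6 → f/4 → f/2.8 — 3 stops larger aperture (brighter).
Shutter speed: 1/8 → 1/15 → 1/30 — 2 stops shorter (darker).
ISO: 6400 → 3200 → 1600 → 800 → 400 — 4 stops lower (darker).
Net: +3 −2 −4 = −3 stops.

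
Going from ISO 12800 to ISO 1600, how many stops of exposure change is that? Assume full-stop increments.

12800 → 6400 → 3200 → 1600 — count the steps: 3 stops.

3 stops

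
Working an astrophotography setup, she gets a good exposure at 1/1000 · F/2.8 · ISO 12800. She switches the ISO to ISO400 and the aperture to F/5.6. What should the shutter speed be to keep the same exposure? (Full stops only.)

ISO: 12800 → 6400 → 3200 → 1600 → 800 → 400 — 5 stops dropped (darker).
Aperture: f/2.8 → f/4 → f/5.6 — 2 stops stopped down (darker).
Net change so far: 7 stops darker. Offset with the shutter speed: 1/1000 → 1/500 → 1/250 → 1/125 → 1/60 → 1/30 → 1/15 → 1/8.

1/8s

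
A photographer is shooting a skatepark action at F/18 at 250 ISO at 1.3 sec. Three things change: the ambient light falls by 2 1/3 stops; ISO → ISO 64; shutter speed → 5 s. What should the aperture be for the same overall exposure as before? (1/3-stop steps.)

Scene light: 2 1/3 stops darker.
ISO: 250 → 200 → 160 → 125 → 100 → 80 → 64 — 2 stops dropped (darker).
Shutter speed: 1.3 → 1.6 → 2 → 2.5 → 3.2 → 4 → 5 — 2 stops longer (brighter).
Net so far: 2 1/3 stops darker. Aperture: f/18 → f/16 → f/14 → f/13 → f/11 → f/10 → f/9 → f/8.

f/8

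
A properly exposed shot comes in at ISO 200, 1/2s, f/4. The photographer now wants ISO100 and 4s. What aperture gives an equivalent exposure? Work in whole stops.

ISO: 200 → 100 — 1 stop lower (darker).
Shutter speed: 1/2 → 1 → 2 → 4 — 3 stops longer (brighter).
Net change so far: 2 stops brighter. Offset with the aperture: f/4 → f/5.6 → f/8.

f/8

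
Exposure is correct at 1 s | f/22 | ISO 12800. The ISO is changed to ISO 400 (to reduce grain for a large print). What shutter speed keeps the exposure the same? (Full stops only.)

ISO: 12800 → 6400 → 3200 → 1600 → 800 → 400 — 5 stops dropped (darker).
Need 5 stops brighter from the shutter speed: 1 → 2 → 4 → 8 → 15 → 30.

30 s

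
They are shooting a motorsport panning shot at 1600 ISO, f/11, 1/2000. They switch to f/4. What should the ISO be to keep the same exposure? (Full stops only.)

Aperture: f/11 → f/8 → f/5.6 → f/4 — 3 stops wider (brighter).
Need 3 stops darker from the ISO: 1600 → 800 → 400 → 200.

ISO 200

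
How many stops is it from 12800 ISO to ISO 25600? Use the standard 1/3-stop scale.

1 stop

12800 → 16000 → 20000 → 25600 — count the steps: 3 third-stops = 1 stop.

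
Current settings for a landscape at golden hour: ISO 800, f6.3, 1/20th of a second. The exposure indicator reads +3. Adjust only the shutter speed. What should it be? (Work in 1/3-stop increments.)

Overexposed by 3 stops → need 3 stops darker.
Shutter speed: 1/20 → 1/25 → 1/30 → 1/40 → 1/50 → 1/60 → 1/80 → 1/100 → 1/125 → 1/160.

1/160s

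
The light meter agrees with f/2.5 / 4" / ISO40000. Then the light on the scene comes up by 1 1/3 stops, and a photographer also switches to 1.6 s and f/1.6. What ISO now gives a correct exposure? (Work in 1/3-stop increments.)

ISO 16000

Scene light: 1 1/3 stops brighter.
Shutter speed: 4 → 3.2 → 2.5 → 2 → 1.6 — 1 1/3 stops shorter (darker).
Aperture: f/2.5 → f/2.2 → f/2 → f/1.8 → f/1.6 — 1 1/3 stops larger aperture (brighter).
Net so far: 1 1/3 stops brighter. ISO: 40000 → 32000 → 25600 → 20000 → 16000.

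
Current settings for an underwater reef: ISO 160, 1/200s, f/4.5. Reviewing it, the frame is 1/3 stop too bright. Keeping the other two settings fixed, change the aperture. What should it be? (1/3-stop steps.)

f/5

Overexposed by 1/3 stop → need 1/3 stop darker.
Aperture: f/4.5 → f/5.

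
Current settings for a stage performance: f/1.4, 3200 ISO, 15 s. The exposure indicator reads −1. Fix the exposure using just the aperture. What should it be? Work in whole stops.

Underexposed by 1 stop → need 1 stop brighter.
Aperture: f/1.4 → f/1.0.

f/1.0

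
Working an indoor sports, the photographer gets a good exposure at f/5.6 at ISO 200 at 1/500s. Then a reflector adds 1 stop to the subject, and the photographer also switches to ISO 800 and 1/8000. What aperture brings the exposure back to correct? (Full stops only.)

Scene light: 1 stop brighter.
ISO: 200 → 400 → 800 — 2 stops raised (brighter).
Shutter speed: 1/500 → 1/1000 → 1/2000 → 1/4000 → 1/8000 — 4 stops faster (darker).
Net so far: 1 stop darker. Aperture: f/5.6 → f/4.

f/4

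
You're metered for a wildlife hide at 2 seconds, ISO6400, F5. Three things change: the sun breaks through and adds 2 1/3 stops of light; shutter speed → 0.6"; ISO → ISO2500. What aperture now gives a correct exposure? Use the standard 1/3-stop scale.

Scene light: 2 1/3 stops brighter.
Shutter speed: 2 → 1.6 → 1.3 → 1 → 0.8 → 0.6 — 1 2/3 stops shorter (darker).
ISO: 6400 → 5000 → 4000 → 3200 → 2500 — 1 1/3 stops lower (darker).
Net so far: 2/3 stop darker. Aperture: f/5 → f/4.5 → f/4.

f/4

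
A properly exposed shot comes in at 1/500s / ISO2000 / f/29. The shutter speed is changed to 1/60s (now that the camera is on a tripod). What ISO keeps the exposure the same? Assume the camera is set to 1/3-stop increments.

Shutter speed: 1/500 → 1/400 → 1/320 → 1/250 → 1/200 → 1/160 → 1/125 → 1/100 → 1/80 → 1/60 — 3 stops slower (brighter).
Need 3 stops darker from the ISO: 2000 → 1600 → 1250 → 1000 → 800 → 640 → 500 → 400 → 320 → 250.

ISO 250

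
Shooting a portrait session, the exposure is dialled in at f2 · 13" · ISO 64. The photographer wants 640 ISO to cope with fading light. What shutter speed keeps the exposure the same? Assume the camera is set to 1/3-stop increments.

ISO: 64 → 80 → 100 → 125 → 160 → 200 → 250 → 320 → 400 → 500 → 640 — 3 1/3 stops higher (brighter).
Need 3 1/3 stops darker from the shutter speed: 13 → 10 → 8 → 6 → 5 → 4 → 3.2 → 2.5 → 2 → 1.6 → 1.3.

1.3 s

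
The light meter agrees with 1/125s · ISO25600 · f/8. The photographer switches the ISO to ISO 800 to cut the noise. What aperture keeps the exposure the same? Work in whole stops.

ISO: 25600 → 12800 → 6400 → 3200 → 1600 → 800 — 5 stops dropped (darker).
Need 5 stops brighter from the aperture: f/8 → f/5.6 → f/4 → f/2.8 → f/2 → f/1.4.

f/1.4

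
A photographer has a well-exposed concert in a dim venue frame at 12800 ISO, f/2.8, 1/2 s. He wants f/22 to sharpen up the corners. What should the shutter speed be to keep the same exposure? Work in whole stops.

30 s

Aperture: f/2.8 → f/4 → f/5.6 → f/8 → f/11 → f/16 → f/22 — 6 stops smaller aperture (darker).
Need 6 stops brighter from the shutter speed: 1/2 → 1 → 2 → 4 → 8 → 15 → 30.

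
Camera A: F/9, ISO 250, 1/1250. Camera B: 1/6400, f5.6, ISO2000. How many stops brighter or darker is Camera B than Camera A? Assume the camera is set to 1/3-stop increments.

2 stops brighter

Aperture: f/9 → f/8 → f/7.1 → f/6.3 → f/5.6 — 1 1/3 stops opened up (brighter).
Shutter speed: 1/1250 → 1/1600 → 1/2000 → 1/2500 → 1/3200 → 1/4000 → 1/5000 → 1/6400 — 2 1/3 stops faster (darker).
ISO: 250 → 320 → 400 → 500 → 640 → 800 → 1000 → 1250 → 1600 → 2000 — 3 stops raised (brighter).
Net: +1 1/3 −2 1/3 +3 = +2 stops.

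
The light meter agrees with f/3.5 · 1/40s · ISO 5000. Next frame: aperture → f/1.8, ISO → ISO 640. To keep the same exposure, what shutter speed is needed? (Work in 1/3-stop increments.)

1/20s

Aperture: f/3.5 → f/3.2 → f/2.8 → f/2.5 → f/2.2 → f/2 → f/1.8 — 2 stops larger aperture (brighter).
ISO: 5000 → 4000 → 3200 → 2500 → 2000 → 1600 → 1250 → 1000 → 800 → 640 — 3 stops dropped (darker).
Net change so far: 1 stop darker. Offset with the shutter speed: 1/40 → 1/30 → 1/25 → 1/20.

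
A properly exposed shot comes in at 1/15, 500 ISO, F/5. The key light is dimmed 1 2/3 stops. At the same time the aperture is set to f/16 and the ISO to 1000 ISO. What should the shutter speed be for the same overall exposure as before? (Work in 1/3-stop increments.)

Scene light: 1 2/3 stops darker.
Aperture: f/5 → f/5.6 → f/6.3 → f/7.1 → f/8 → f/9 → f/10 → f/11 → f/13 → f/14 → f/16 — 3 1/3 stops stopped down (darker).
ISO: 500 → 640 → 800 → 1000 — 1 stop higher (brighter).
Net so far: 4 stops darker. Shutter speed: 1/15 → 1/13 → 1/10 → 1/8 → 1/6 → 1/5 → 1/4 → 0.3 → 0.4 → 0.5 → 0.6 → 0.8 → 1.

1 s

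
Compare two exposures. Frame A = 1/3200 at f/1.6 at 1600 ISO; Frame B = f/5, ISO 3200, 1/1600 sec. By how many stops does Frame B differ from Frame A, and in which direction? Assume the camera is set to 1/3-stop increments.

1 1/3 stops darker

Aperture: f/1.6 → f/1.8 → f/2 → f/2.2 → f/2.5 → f/2.8 → f/3.2 → f/3.5 → f/4 → f/4.5 → f/5 — 3 1/3 stops narrower (darker).
Shutter speed: 1/3200 → 1/2500 → 1/2000 → 1/1600 — 1 stop slower (brighter).
ISO: 1600 → 2000 → 2500 → 3200 — 1 stop higher (brighter).
Net: −3 1/3 +1 +1 = −1 1/3 stops.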